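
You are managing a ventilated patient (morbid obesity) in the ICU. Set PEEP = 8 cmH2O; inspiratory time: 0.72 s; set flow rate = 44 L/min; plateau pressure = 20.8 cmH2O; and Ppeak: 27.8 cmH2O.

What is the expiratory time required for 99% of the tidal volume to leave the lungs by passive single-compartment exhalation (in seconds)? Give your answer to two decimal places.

1.81

Flow: 44 L/min ÷ 60 = 0.7333 L/s.
Vt = flow × Ti = 0.7333 L/s × 0.72 s × 1000 mL/L = 527.98 mL.
R = (PIP − Pplat)/V̇ = (27.8 − 20.8) / 0.7333 = 7.0/0.7333 = 9.546 cmH2O·s/L.
C = Vt/(Pplat − PEEP) = 527.98 / (20.8 − 8) = 527.98/12.8 = 41.248 mL/cmH2O.
τ = R × C = 9.546 × 0.04125 L/cmH2O = 0.3938 s.
t = −τ·ln(1 − 0.99) = −0.3938·ln(0.01) = 1.814 s.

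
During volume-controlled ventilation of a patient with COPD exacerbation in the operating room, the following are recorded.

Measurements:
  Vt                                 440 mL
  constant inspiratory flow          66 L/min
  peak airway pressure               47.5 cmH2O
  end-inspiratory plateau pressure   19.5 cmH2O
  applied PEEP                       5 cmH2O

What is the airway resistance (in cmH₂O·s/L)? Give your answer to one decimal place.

25.5

Flow: 66 L/min ÷ 60 = 1.1 L/s.
Raw = (PIP − Pplat) / flow = (47.5 − 19.5) / 1.1 = 28.0 / 1.1 = 25.455 cmH2O·s/L.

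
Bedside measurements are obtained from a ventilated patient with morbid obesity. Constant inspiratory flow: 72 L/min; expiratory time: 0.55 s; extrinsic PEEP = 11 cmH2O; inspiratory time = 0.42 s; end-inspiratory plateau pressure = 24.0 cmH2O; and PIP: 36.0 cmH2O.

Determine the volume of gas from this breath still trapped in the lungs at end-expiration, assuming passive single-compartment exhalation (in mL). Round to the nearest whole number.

Flow: 72 L/min ÷ 60 = 1.2 L/s.
Vt = flow × Ti = 1.2 L/s × 0.42 s × 1000 mL/L = 504.0 mL.
R = (PIP − Pplat)/V̇ = (36.0 − 24.0) / 1.2 = 12.0/1.2 = 10.0 cmH2O·s/L.
C = Vt/(Pplat − PEEP) = 504.0 / (24.0 − 11) = 504.0/13.0 = 38.769 mL/cmH2O.
τ = R × C = 10.0 × 0.03877 L/cmH2O = 0.3877 s.
Fraction remaining = e^(−Te/τ) = e^(−0.55/0.3877) = 0.242.
Trapped volume = 504.0 × 0.242 = 121.97 mL.

122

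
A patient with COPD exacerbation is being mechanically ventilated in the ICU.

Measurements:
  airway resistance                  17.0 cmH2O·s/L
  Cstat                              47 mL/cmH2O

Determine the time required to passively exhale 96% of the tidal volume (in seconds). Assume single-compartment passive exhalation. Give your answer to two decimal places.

2.57

τ = R × C = 17.0 × 47 mL/cmH2O = 17.0 × 0.047 L/cmH2O = 0.799 s.
Exhaled fraction f = 1 − e^(−t/τ) → t = −τ·ln(1 − f) = −0.799·ln(0.04) = 2.572 s.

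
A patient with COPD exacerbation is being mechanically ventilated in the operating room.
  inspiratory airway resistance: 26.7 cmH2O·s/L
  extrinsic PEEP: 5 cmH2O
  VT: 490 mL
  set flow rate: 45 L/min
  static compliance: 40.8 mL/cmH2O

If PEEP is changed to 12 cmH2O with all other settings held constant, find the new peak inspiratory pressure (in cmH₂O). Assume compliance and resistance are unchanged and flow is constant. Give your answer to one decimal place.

Flow: 45 L/min ÷ 60 = 0.75 L/s.
PIP = Vt/C + R·V̇ + PEEP (constant-flow equation of motion).
Only the baseline term changes: ΔPIP = ΔPEEP = 12 − 5 = 7.0 cmH2O.
Original PIP = 490/40.8 + 26.7×0.75 + 5 = 37.035 cmH2O; new PIP = 37.035 + (7.0) = 44.035 cmH2O.

44.0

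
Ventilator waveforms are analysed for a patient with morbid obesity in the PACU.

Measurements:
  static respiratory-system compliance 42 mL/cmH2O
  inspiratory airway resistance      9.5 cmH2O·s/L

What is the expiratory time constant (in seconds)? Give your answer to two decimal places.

τ = R × C = 9.5 × 42 mL/cmH2O = 9.5 × 0.042 L/cmH2O = 0.399 s.

0.40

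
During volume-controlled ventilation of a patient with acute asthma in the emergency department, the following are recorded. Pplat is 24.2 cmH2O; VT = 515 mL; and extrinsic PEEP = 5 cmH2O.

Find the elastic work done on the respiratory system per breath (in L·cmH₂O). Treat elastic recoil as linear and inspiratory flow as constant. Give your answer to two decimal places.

Elastic work ≈ ½ × (Pplat − PEEP) × Vt = 0.5 × (24.2 − 5) × 0.515 L = 0.5 × 19.2 × 0.515 = 4.944 L·cmH2O.

4.94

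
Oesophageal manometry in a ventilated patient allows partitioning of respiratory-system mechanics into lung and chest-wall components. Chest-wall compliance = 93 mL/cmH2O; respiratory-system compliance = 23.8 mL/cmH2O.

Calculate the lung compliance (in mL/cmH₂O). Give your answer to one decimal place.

1/CL = 1/Crs − 1/Ccw.
1/CL = 1/23.8 − 1/93 = 0.03126.
CL = 31.99 mL/cmH2O.

32.0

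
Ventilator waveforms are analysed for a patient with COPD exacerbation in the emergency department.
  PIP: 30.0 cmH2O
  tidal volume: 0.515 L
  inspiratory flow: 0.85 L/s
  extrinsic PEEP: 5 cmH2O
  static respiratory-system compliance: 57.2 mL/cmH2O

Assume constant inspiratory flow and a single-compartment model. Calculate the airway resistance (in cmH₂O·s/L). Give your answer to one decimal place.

Equation of motion (constant flow): PIP = Vt/C + R·V̇ + PEEP.
R·V̇ = PIP − Vt/C − PEEP = 30.0 − 515/57.2 − 5 = 30.0 − 9.003 − 5 = 15.997 cmH2O.
R = 15.997 / 0.85 = 18.82 cmH2O·s/L.

18.8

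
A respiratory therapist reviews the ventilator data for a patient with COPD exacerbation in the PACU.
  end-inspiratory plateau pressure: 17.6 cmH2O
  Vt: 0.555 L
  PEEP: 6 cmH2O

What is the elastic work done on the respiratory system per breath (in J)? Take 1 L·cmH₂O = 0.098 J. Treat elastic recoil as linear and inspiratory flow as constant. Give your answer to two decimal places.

Elastic work ≈ ½ × (Pplat − PEEP) × Vt = 0.5 × (17.6 − 6) × 0.555 L = 0.5 × 11.6 × 0.555 = 3.219 L·cmH2O.
× 0.098 J/(L·cmH2O) → 0.3155 J.

0.32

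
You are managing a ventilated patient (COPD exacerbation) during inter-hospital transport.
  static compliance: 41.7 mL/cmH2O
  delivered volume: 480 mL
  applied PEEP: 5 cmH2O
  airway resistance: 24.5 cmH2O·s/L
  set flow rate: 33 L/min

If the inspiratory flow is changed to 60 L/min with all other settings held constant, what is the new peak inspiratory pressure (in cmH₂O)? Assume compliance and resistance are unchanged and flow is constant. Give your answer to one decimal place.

Flow: 33 L/min ÷ 60 = 0.55 L/s.
New flow: 60 L/min ÷ 60 = 1 L/s.
PIP = Vt/C + R·V̇ + PEEP (constant-flow equation of motion).
Only the resistive term changes: ΔPIP = R × ΔV̇ = 24.5 × (1 − 0.55) = 24.5 × 0.45 = 11.025 cmH2O.
Original PIP = 480/41.7 + 24.5×0.55 + 5 = 29.986 cmH2O; new PIP = 29.986 + (11.025) = 41.011 cmH2O.

41.0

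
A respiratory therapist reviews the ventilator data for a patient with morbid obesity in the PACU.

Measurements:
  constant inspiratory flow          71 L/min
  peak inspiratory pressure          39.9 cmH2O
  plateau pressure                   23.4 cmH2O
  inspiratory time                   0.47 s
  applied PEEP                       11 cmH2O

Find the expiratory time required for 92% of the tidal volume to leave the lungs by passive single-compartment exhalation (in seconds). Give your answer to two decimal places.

Flow: 71 L/min ÷ 60 = 1.1833 L/s.
Vt = flow × Ti = 1.1833 L/s × 0.47 s × 1000 mL/L = 556.15 mL.
R = (PIP − Pplat)/V̇ = (39.9 − 23.4) / 1.1833 = 16.5/1.1833 = 13.944 cmH2O·s/L.
C = Vt/(Pplat − PEEP) = 556.15 / (23.4 − 11) = 556.15/12.4 = 44.851 mL/cmH2O.
τ = R × C = 13.944 × 0.04485 L/cmH2O = 0.6254 s.
t = −τ·ln(1 − 0.92) = −0.6254·ln(0.08) = 1.58 s.

1.58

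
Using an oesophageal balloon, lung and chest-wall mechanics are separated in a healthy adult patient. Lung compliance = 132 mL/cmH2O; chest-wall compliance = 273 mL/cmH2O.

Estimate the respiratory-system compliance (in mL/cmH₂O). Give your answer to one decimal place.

89.0

Lung and chest wall are elastances in series: 1/Crs = 1/CL + 1/Ccw.
1/Crs = 1/132 + 1/273 = 0.01124.
Crs = 88.968 mL/cmH2O.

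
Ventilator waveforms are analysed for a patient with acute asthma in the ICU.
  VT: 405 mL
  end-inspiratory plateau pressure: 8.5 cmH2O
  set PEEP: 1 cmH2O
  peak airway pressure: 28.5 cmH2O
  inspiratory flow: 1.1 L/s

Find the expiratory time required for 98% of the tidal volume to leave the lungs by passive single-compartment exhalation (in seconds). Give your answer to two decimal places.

R = (PIP − Pplat)/V̇ = (28.5 − 8.5) / 1.1 = 20.0/1.1 = 18.182 cmH2O·s/L.
C = Vt/(Pplat − PEEP) = 405.0 / (8.5 − 1) = 405.0/7.5 = 54.0 mL/cmH2O.
τ = R × C = 18.182 × 0.054 L/cmH2O = 0.9818 s.
t = −τ·ln(1 − 0.98) = −0.9818·ln(0.02) = 3.841 s.

3.84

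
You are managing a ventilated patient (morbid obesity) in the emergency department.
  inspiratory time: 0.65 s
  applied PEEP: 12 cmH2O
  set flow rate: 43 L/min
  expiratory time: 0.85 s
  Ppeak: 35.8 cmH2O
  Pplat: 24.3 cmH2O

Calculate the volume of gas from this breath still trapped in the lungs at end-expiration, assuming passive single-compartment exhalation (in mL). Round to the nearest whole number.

Flow: 43 L/min ÷ 60 = 0.7167 L/s.
Vt = flow × Ti = 0.7167 L/s × 0.65 s × 1000 mL/L = 465.86 mL.
R = (PIP − Pplat)/V̇ = (35.8 − 24.3) / 0.7167 = 11.5/0.7167 = 16.046 cmH2O·s/L.
C = Vt/(Pplat − PEEP) = 465.86 / (24.3 − 12) = 465.86/12.3 = 37.875 mL/cmH2O.
τ = R × C = 16.046 × 0.03788 L/cmH2O = 0.6078 s.
Fraction remaining = e^(−Te/τ) = e^(−0.85/0.6078) = 0.247.
Trapped volume = 465.86 × 0.247 = 115.07 mL.

115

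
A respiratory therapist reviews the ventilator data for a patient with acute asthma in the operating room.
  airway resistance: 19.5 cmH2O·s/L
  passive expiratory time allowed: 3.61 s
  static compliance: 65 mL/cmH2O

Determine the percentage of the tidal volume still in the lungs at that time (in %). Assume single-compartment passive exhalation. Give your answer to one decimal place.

τ = R × C = 19.5 × 65 mL/cmH2O = 19.5 × 0.065 L/cmH2O = 1.268 s.
Passive exhalation: V(t)/V₀ = e^(−t/τ) = e^(−3.61/1.268) = 0.05802.
Fraction remaining = 0.05802 → 5.802%.

5.8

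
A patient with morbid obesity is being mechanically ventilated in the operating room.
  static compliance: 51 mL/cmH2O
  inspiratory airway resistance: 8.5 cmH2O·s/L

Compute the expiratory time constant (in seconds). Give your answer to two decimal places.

τ = R × C = 8.5 × 51 mL/cmH2O = 8.5 × 0.051 L/cmH2O = 0.4335 s.

0.43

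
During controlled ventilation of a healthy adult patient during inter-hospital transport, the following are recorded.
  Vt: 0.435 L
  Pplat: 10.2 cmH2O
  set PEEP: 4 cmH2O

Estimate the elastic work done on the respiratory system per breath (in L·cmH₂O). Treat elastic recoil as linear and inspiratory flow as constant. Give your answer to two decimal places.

Elastic work ≈ ½ × (Pplat − PEEP) × Vt = 0.5 × (10.2 − 4) × 0.435 L = 0.5 × 6.2 × 0.435 = 1.349 L·cmH2O.

1.35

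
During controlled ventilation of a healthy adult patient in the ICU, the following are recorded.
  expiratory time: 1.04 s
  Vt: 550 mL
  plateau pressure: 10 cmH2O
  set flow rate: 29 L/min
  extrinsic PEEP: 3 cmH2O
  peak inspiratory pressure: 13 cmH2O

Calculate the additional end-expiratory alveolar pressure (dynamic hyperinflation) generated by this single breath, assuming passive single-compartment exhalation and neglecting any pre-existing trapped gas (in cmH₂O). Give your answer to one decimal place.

Flow: 29 L/min ÷ 60 = 0.4833 L/s.
R = (PIP − Pplat)/V̇ = (13 − 10) / 0.4833 = 3.0/0.4833 = 6.207 cmH2O·s/L.
C = Vt/(Pplat − PEEP) = 550.0 / (10 − 3) = 550.0/7.0 = 78.571 mL/cmH2O.
τ = R × C = 6.207 × 0.07857 L/cmH2O = 0.4877 s.
Fraction remaining = e^(−Te/τ) = e^(−1.04/0.4877) = 0.1185; trapped volume = 550.0 × 0.1185 = 65.175 mL.
Additional alveolar pressure from trapping ≈ V_trapped / C = 65.175 / 78.571 = 0.8295 cmH2O.

0.8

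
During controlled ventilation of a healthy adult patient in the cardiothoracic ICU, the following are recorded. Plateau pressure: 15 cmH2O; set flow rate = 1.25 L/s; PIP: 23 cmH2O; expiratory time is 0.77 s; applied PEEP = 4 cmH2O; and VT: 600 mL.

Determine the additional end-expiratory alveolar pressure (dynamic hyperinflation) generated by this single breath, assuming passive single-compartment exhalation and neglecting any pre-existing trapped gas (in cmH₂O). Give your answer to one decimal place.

1.2

R = (PIP − Pplat)/V̇ = (23 − 15) / 1.25 = 8.0/1.25 = 6.4 cmH2O·s/L.
C = Vt/(Pplat − PEEP) = 600.0 / (15 − 4) = 600.0/11.0 = 54.545 mL/cmH2O.
τ = R × C = 6.4 × 0.05455 L/cmH2O = 0.3491 s.
Fraction remaining = e^(−Te/τ) = e^(−0.77/0.3491) = 0.1102; trapped volume = 600.0 × 0.1102 = 66.12 mL.
Additional alveolar pressure from trapping ≈ V_trapped / C = 66.12 / 54.545 = 1.212 cmH2O.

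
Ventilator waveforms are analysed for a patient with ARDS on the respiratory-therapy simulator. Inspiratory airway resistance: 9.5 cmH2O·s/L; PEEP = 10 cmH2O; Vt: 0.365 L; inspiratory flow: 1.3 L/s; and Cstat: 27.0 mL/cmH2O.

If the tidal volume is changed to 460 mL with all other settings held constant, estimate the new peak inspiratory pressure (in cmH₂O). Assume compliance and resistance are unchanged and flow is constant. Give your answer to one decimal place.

PIP = Vt/C + R·V̇ + PEEP (constant-flow equation of motion).
Only the elastic term changes: ΔPIP = ΔVt / C = (460 − 365) / 27.0 = 3.519 cmH2O.
Original PIP = 365/27.0 + 9.5×1.3 + 10 = 35.869 cmH2O; new PIP = 35.869 + (3.519) = 39.388 cmH2O.

39.4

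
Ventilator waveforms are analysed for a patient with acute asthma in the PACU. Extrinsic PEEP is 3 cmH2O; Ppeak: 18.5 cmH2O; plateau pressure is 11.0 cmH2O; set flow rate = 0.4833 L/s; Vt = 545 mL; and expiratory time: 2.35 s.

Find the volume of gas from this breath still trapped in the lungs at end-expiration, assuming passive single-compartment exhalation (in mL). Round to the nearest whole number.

59

R = (PIP − Pplat)/V̇ = (18.5 − 11.0) / 0.4833 = 7.5/0.4833 = 15.518 cmH2O·s/L.
C = Vt/(Pplat − PEEP) = 545.0 / (11.0 − 3) = 545.0/8.0 = 68.125 mL/cmH2O.
τ = R × C = 15.518 × 0.06813 L/cmH2O = 1.057 s.
Fraction remaining = e^(−Te/τ) = e^(−2.35/1.057) = 0.1083.
Trapped volume = 545.0 × 0.1083 = 59.024 mL.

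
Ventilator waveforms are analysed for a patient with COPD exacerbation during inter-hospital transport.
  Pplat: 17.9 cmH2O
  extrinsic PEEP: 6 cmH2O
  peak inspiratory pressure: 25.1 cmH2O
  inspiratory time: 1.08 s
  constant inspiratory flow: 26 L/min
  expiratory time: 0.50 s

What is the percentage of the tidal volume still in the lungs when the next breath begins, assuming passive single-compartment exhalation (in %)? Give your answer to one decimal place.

46.5

Flow: 26 L/min ÷ 60 = 0.4333 L/s.
Vt = flow × Ti = 0.4333 L/s × 1.08 s × 1000 mL/L = 467.96 mL.
R = (PIP − Pplat)/V̇ = (25.1 − 17.9) / 0.4333 = 7.2/0.4333 = 16.617 cmH2O·s/L.
C = Vt/(Pplat − PEEP) = 467.96 / (17.9 − 6) = 467.96/11.9 = 39.324 mL/cmH2O.
τ = R × C = 16.617 × 0.03932 L/cmH2O = 0.6534 s.
Fraction remaining at end-expiration = e^(−Te/τ) = e^(−0.50/0.6534) = 0.4652 → 46.52%.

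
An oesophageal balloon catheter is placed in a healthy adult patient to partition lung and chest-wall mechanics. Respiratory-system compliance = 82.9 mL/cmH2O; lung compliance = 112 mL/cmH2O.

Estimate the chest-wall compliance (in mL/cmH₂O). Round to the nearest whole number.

319

1/Ccw = 1/Crs − 1/CL.
1/Ccw = 1/82.9 − 1/112 = 0.003134.
Ccw = 319.08 mL/cmH2O.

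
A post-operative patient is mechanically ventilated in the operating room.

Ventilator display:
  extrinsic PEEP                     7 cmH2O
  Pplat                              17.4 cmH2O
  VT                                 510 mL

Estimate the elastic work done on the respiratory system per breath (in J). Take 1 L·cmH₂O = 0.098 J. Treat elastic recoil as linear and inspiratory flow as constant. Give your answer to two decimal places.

0.26

Elastic work ≈ ½ × (Pplat − PEEP) × Vt = 0.5 × (17.4 − 7) × 0.510 L = 0.5 × 10.4 × 0.510 = 2.652 L·cmH2O.
× 0.098 J/(L·cmH2O) → 0.2599 J.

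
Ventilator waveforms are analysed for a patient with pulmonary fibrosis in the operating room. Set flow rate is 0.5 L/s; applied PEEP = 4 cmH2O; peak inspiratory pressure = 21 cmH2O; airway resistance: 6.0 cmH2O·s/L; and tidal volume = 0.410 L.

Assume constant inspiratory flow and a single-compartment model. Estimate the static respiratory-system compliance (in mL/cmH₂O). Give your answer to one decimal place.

29.3

Equation of motion (constant flow): PIP = Vt/C + R·V̇ + PEEP.
Vt/C = PIP − R·V̇ − PEEP = 21 − 6.0×0.5 − 4 = 21 − 3.0 − 4 = 14.0 cmH2O.
C = Vt / 14.0 = 410 / 14.0 = 29.286 mL/cmH2O.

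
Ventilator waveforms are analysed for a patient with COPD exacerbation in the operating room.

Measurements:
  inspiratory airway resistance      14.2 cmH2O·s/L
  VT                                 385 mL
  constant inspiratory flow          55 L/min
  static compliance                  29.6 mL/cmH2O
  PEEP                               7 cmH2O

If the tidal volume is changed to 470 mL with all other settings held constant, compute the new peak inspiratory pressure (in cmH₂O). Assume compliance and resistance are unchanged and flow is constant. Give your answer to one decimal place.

35.9

Flow: 55 L/min ÷ 60 = 0.9167 L/s.
PIP = Vt/C + R·V̇ + PEEP (constant-flow equation of motion).
Only the elastic term changes: ΔPIP = ΔVt / C = (470 − 385) / 29.6 = 2.872 cmH2O.
Original PIP = 385/29.6 + 14.2×0.9167 + 7 = 33.024 cmH2O; new PIP = 33.024 + (2.872) = 35.896 cmH2O.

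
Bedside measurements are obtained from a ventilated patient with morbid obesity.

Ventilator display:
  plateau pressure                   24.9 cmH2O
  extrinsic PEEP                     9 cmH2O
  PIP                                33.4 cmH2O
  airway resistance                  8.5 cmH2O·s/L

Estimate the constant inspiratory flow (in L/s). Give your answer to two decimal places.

flow = (PIP − Pplat) / Raw = 8.5 / 8.5 = 1.0 L/s.

1.00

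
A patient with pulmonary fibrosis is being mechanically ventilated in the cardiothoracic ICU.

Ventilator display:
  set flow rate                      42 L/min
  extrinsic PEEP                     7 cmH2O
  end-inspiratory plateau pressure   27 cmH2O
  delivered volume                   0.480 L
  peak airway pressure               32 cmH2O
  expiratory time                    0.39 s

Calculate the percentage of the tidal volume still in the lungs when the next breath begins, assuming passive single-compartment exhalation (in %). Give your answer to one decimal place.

10.3

Flow: 42 L/min ÷ 60 = 0.7 L/s.
R = (PIP − Pplat)/V̇ = (32 − 27) / 0.7 = 5.0/0.7 = 7.143 cmH2O·s/L.
C = Vt/(Pplat − PEEP) = 480.0 / (27 − 7) = 480.0/20.0 = 24.0 mL/cmH2O.
τ = R × C = 7.143 × 0.024 L/cmH2O = 0.1714 s.
Fraction remaining at end-expiration = e^(−Te/τ) = e^(−0.39/0.1714) = 0.1028 → 10.28%.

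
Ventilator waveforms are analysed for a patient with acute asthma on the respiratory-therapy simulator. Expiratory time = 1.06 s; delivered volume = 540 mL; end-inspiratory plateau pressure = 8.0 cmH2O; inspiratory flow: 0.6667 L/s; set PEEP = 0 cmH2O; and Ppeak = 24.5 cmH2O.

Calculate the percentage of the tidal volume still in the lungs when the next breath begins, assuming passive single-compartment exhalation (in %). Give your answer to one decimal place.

R = (PIP − Pplat)/V̇ = (24.5 − 8.0) / 0.6667 = 16.5/0.6667 = 24.749 cmH2O·s/L.
C = Vt/(Pplat − PEEP) = 540.0 / (8.0 − 0) = 540.0/8.0 = 67.5 mL/cmH2O.
τ = R × C = 24.749 × 0.0675 L/cmH2O = 1.671 s.
Fraction remaining at end-expiration = e^(−Te/τ) = e^(−1.06/1.671) = 0.5303 → 53.03%.

53.0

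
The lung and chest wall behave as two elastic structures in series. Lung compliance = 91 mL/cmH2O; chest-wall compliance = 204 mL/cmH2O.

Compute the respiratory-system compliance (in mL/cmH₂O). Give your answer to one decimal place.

Lung and chest wall are elastances in series: 1/Crs = 1/CL + 1/Ccw.
1/Crs = 1/91 + 1/204 = 0.01589.
Crs = 62.933 mL/cmH2O.

62.9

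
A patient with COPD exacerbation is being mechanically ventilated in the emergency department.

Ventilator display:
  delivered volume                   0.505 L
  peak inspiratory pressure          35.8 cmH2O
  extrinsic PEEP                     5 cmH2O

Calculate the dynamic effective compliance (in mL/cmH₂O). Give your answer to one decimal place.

Dynamic compliance = Vt / (PIP − PEEP) = 505 / (35.8 − 5) = 505 / 30.8 = 16.396 mL/cmH2O.

16.4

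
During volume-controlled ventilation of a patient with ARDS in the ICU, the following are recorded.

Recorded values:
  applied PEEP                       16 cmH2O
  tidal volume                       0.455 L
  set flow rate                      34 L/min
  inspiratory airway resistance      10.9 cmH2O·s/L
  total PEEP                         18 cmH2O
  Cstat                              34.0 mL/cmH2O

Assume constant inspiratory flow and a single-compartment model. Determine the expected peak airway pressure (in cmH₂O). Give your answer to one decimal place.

Flow: 34 L/min ÷ 60 = 0.5667 L/s.
Total PEEP = 18 cmH2O (set 16 + intrinsic 2); this is the baseline alveolar pressure.
Equation of motion (constant flow): PIP = Vt/C + R·V̇ + PEEP.
PIP = 455/34.0 + 10.9×0.5667 + 18 = 13.382 + 6.177 + 18 = 37.559 cmH2O.

37.6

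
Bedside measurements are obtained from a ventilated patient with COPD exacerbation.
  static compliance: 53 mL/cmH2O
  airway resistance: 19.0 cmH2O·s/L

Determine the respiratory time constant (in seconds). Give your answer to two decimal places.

1.01

τ = R × C = 19.0 × 53 mL/cmH2O = 19.0 × 0.053 L/cmH2O = 1.007 s.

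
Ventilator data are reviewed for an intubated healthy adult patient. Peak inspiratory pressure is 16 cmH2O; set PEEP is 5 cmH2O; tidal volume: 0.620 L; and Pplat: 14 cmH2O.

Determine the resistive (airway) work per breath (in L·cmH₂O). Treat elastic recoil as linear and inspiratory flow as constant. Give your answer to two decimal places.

With constant inspiratory flow the resistive pressure is constant at PIP − Pplat = 16 − 14 = 2.0 cmH2O, so resistive work = 2.0 × 0.620 = 1.24 L·cmH2O.

1.24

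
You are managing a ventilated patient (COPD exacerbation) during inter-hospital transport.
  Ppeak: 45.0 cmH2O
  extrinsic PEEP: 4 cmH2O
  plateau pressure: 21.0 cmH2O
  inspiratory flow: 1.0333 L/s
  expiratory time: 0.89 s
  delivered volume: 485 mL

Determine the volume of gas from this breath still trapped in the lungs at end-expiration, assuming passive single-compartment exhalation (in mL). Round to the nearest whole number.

127

R = (PIP − Pplat)/V̇ = (45.0 − 21.0) / 1.0333 = 24.0/1.0333 = 23.227 cmH2O·s/L.
C = Vt/(Pplat − PEEP) = 485.0 / (21.0 − 4) = 485.0/17.0 = 28.529 mL/cmH2O.
τ = R × C = 23.227 × 0.02853 L/cmH2O = 0.6627 s.
Fraction remaining = e^(−Te/τ) = e^(−0.89/0.6627) = 0.2611.
Trapped volume = 485.0 × 0.2611 = 126.63 mL.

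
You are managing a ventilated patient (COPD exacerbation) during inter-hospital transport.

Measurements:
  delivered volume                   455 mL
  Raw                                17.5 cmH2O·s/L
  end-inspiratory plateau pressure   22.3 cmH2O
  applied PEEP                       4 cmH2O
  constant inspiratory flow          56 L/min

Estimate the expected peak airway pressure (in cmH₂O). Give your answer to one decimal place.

Flow: 56 L/min ÷ 60 = 0.9333 L/s.
PIP = Pplat + Raw × flow = 22.3 + 17.5 × 0.9333 = 22.3 + 16.333 = 38.633 cmH2O.

38.6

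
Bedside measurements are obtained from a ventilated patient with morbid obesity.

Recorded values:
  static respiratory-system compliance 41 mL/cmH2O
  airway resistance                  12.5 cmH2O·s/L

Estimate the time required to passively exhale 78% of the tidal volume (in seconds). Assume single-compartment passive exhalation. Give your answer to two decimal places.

0.78

τ = R × C = 12.5 × 41 mL/cmH2O = 12.5 × 0.041 L/cmH2O = 0.5125 s.
Exhaled fraction f = 1 − e^(−t/τ) → t = −τ·ln(1 − f) = −0.5125·ln(0.22) = 0.776 s.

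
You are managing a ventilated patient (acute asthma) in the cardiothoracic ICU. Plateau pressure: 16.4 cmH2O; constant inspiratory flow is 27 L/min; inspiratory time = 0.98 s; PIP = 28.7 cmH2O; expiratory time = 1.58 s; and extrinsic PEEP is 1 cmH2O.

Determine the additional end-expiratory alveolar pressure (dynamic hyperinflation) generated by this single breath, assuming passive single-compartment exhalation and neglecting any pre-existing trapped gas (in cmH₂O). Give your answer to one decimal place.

Flow: 27 L/min ÷ 60 = 0.45 L/s.
Vt = flow × Ti = 0.45 L/s × 0.98 s × 1000 mL/L = 441.0 mL.
R = (PIP − Pplat)/V̇ = (28.7 − 16.4) / 0.45 = 12.3/0.45 = 27.333 cmH2O·s/L.
C = Vt/(Pplat − PEEP) = 441.0 / (16.4 − 1) = 441.0/15.4 = 28.636 mL/cmH2O.
τ = R × C = 27.333 × 0.02864 L/cmH2O = 0.7828 s.
Fraction remaining = e^(−Te/τ) = e^(−1.58/0.7828) = 0.1329; trapped volume = 441.0 × 0.1329 = 58.609 mL.
Additional alveolar pressure from trapping ≈ V_trapped / C = 58.609 / 28.636 = 2.047 cmH2O.

2.0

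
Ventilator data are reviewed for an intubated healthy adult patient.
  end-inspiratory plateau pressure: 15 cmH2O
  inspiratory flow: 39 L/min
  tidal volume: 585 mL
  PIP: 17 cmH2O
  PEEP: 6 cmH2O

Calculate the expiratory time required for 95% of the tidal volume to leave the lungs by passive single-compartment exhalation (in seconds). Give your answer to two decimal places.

0.60

Flow: 39 L/min ÷ 60 = 0.65 L/s.
R = (PIP − Pplat)/V̇ = (17 − 15) / 0.65 = 2.0/0.65 = 3.077 cmH2O·s/L.
C = Vt/(Pplat − PEEP) = 585.0 / (15 − 6) = 585.0/9.0 = 65.0 mL/cmH2O.
τ = R × C = 3.077 × 0.065 L/cmH2O = 0.2 s.
t = −τ·ln(1 − 0.95) = −0.2·ln(0.05) = 0.5991 s.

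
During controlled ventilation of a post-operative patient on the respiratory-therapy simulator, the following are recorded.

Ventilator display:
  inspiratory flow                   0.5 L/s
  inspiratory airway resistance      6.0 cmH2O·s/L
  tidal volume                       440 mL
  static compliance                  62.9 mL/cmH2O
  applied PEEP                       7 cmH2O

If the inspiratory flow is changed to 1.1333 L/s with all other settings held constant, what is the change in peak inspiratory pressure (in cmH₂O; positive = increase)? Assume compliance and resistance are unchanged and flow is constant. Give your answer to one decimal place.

PIP = Vt/C + R·V̇ + PEEP (constant-flow equation of motion).
Only the resistive term changes: ΔPIP = R × ΔV̇ = 6.0 × (1.1333 − 0.5) = 6.0 × 0.6333 = 3.8 cmH2O.

3.8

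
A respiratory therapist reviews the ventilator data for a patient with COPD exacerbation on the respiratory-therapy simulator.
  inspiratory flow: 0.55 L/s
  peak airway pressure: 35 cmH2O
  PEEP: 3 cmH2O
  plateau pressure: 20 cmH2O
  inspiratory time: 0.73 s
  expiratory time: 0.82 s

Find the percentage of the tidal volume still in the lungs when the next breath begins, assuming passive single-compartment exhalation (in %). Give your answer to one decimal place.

Vt = flow × Ti = 0.55 L/s × 0.73 s × 1000 mL/L = 401.5 mL.
R = (PIP − Pplat)/V̇ = (35 − 20) / 0.55 = 15.0/0.55 = 27.273 cmH2O·s/L.
C = Vt/(Pplat − PEEP) = 401.5 / (20 − 3) = 401.5/17.0 = 23.618 mL/cmH2O.
τ = R × C = 27.273 × 0.02362 L/cmH2O = 0.6442 s.
Fraction remaining at end-expiration = e^(−Te/τ) = e^(−0.82/0.6442) = 0.28 → 28.0%.

28.0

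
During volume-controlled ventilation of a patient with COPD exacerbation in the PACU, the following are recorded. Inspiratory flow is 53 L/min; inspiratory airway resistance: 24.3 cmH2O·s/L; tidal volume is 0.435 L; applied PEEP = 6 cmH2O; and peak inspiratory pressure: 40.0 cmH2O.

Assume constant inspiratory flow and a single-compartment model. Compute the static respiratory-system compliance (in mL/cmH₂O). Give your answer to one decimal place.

Flow: 53 L/min ÷ 60 = 0.8833 L/s.
Equation of motion (constant flow): PIP = Vt/C + R·V̇ + PEEP.
Vt/C = PIP − R·V̇ − PEEP = 40.0 − 24.3×0.8833 − 6 = 40.0 − 21.464 − 6 = 12.536 cmH2O.
C = Vt / 12.536 = 435 / 12.536 = 34.7 mL/cmH2O.

34.7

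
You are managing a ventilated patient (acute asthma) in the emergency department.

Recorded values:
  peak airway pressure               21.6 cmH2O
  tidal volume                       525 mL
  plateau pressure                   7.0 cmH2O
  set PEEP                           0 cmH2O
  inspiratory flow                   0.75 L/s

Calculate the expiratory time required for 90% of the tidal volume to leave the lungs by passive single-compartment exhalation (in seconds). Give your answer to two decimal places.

3.36

R = (PIP − Pplat)/V̇ = (21.6 − 7.0) / 0.75 = 14.6/0.75 = 19.467 cmH2O·s/L.
C = Vt/(Pplat − PEEP) = 525.0 / (7.0 − 0) = 525.0/7.0 = 75.0 mL/cmH2O.
τ = R × C = 19.467 × 0.075 L/cmH2O = 1.46 s.
t = −τ·ln(1 − 0.90) = −1.46·ln(0.1) = 3.362 s.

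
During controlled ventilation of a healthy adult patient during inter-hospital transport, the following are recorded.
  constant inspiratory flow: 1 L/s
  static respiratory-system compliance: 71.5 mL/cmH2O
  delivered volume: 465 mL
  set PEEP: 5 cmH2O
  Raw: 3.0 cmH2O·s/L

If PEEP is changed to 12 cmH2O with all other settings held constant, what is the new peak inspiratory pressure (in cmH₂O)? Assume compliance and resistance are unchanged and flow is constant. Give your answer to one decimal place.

PIP = Vt/C + R·V̇ + PEEP (constant-flow equation of motion).
Only the baseline term changes: ΔPIP = ΔPEEP = 12 − 5 = 7.0 cmH2O.
Original PIP = 465/71.5 + 3.0×1 + 5 = 14.503 cmH2O; new PIP = 14.503 + (7.0) = 21.503 cmH2O.

21.5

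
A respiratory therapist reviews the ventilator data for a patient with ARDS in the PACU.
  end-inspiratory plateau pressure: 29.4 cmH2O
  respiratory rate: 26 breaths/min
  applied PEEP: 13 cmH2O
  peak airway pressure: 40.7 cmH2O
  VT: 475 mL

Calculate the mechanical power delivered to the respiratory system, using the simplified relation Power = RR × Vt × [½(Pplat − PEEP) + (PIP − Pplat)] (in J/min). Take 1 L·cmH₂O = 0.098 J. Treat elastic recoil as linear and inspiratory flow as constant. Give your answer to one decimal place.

Per-breath work = Vt × [½(Pplat−PEEP) + (PIP−Pplat)] = 0.475 × [0.5×16.4 + 11.3] = 0.475 × 19.5 = 9.263 L·cmH2O.
Power = 26 × 9.263 = 240.84 L·cmH2O/min.
× 0.098 J/(L·cmH2O) → 23.602 J/min.

23.6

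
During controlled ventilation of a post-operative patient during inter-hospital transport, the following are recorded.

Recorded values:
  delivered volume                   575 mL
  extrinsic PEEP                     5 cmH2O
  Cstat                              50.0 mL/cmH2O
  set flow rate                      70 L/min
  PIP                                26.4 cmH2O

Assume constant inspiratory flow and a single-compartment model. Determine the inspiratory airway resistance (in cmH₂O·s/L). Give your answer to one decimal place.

Flow: 70 L/min ÷ 60 = 1.1667 L/s.
Equation of motion (constant flow): PIP = Vt/C + R·V̇ + PEEP.
R·V̇ = PIP − Vt/C − PEEP = 26.4 − 575/50.0 − 5 = 26.4 − 11.5 − 5 = 9.9 cmH2O.
R = 9.9 / 1.1667 = 8.485 cmH2O·s/L.

8.5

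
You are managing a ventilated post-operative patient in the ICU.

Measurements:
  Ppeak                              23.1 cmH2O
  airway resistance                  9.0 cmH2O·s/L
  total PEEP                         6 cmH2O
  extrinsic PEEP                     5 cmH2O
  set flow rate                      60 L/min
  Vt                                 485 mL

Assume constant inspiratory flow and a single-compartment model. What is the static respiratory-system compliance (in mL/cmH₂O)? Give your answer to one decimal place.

59.9

Flow: 60 L/min ÷ 60 = 1 L/s.
Total PEEP = 6 cmH2O (set 5 + intrinsic 1); this is the baseline alveolar pressure.
Equation of motion (constant flow): PIP = Vt/C + R·V̇ + PEEP.
Vt/C = PIP − R·V̇ − PEEP = 23.1 − 9.0×1 − 6 = 23.1 − 9.0 − 6 = 8.1 cmH2O.
C = Vt / 8.1 = 485 / 8.1 = 59.877 mL/cmH2O.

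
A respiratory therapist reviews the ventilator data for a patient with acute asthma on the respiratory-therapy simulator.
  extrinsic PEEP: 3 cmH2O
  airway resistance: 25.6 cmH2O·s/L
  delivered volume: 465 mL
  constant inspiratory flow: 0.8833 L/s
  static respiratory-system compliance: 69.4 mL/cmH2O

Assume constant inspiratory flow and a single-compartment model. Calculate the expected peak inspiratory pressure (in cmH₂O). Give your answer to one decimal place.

Equation of motion (constant flow): PIP = Vt/C + R·V̇ + PEEP.
PIP = 465/69.4 + 25.6×0.8833 + 3 = 6.7 + 22.612 + 3 = 32.312 cmH2O.

32.3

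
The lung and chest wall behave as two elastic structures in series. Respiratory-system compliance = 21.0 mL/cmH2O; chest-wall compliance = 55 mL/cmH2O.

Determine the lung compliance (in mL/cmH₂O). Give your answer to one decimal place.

1/CL = 1/Crs − 1/Ccw.
1/CL = 1/21.0 − 1/55 = 0.02944.
CL = 33.967 mL/cmH2O.

34.0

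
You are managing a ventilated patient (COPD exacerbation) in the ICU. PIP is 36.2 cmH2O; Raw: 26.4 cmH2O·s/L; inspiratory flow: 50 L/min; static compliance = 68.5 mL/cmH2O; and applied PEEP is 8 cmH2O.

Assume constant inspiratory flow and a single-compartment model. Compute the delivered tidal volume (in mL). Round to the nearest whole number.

425

Flow: 50 L/min ÷ 60 = 0.8333 L/s.
Equation of motion (constant flow): PIP = Vt/C + R·V̇ + PEEP.
Vt/C = PIP − R·V̇ − PEEP = 36.2 − 21.999 − 8 = 6.201 cmH2O.
Vt = C × 6.201 = 68.5 × 6.201 = 424.77 mL.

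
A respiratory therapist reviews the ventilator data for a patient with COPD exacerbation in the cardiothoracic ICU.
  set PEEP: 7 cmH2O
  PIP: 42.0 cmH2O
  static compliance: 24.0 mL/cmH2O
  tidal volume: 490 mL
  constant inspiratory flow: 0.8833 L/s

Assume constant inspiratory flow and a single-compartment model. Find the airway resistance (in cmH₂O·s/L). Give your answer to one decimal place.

16.5

Equation of motion (constant flow): PIP = Vt/C + R·V̇ + PEEP.
R·V̇ = PIP − Vt/C − PEEP = 42.0 − 490/24.0 − 7 = 42.0 − 20.417 − 7 = 14.583 cmH2O.
R = 14.583 / 0.8833 = 16.51 cmH2O·s/L.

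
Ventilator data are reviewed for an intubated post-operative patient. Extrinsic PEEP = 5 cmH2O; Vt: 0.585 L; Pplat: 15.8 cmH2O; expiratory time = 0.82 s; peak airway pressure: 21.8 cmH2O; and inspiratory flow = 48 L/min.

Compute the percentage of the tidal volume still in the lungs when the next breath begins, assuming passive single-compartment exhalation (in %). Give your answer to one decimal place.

Flow: 48 L/min ÷ 60 = 0.8 L/s.
R = (PIP − Pplat)/V̇ = (21.8 − 15.8) / 0.8 = 6.0/0.8 = 7.5 cmH2O·s/L.
C = Vt/(Pplat − PEEP) = 585.0 / (15.8 − 5) = 585.0/10.8 = 54.167 mL/cmH2O.
τ = R × C = 7.5 × 0.05417 L/cmH2O = 0.4063 s.
Fraction remaining at end-expiration = e^(−Te/τ) = e^(−0.82/0.4063) = 0.1329 → 13.29%.

13.3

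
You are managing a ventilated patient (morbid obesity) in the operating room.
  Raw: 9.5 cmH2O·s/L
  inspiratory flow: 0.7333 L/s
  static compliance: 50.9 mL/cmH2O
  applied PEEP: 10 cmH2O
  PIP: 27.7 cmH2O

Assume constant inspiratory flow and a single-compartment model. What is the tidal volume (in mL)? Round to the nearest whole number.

546

Equation of motion (constant flow): PIP = Vt/C + R·V̇ + PEEP.
Vt/C = PIP − R·V̇ − PEEP = 27.7 − 6.966 − 10 = 10.734 cmH2O.
Vt = C × 10.734 = 50.9 × 10.734 = 546.36 mL.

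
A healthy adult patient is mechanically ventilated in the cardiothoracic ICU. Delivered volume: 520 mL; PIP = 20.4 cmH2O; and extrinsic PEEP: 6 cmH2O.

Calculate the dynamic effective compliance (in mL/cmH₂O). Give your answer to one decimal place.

Dynamic compliance = Vt / (PIP − PEEP) = 520 / (20.4 − 6) = 520 / 14.4 = 36.111 mL/cmH2O.

36.1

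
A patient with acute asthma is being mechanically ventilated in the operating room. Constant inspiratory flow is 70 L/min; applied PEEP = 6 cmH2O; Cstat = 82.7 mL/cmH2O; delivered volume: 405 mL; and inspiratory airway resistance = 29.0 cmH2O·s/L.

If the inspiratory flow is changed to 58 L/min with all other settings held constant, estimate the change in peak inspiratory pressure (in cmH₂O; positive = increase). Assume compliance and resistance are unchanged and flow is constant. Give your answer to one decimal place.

-5.8

Flow: 70 L/min ÷ 60 = 1.1667 L/s.
New flow: 58 L/min ÷ 60 = 0.9667 L/s.
PIP = Vt/C + R·V̇ + PEEP (constant-flow equation of motion).
Only the resistive term changes: ΔPIP = R × ΔV̇ = 29.0 × (0.9667 − 1.1667) = 29.0 × -0.2 = -5.8 cmH2O.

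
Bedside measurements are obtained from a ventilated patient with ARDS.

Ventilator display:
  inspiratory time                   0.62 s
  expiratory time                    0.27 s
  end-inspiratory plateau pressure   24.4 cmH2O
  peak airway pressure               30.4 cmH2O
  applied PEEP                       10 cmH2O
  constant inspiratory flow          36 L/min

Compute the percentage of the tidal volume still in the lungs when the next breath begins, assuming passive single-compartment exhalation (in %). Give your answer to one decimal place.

Flow: 36 L/min ÷ 60 = 0.6 L/s.
Vt = flow × Ti = 0.6 L/s × 0.62 s × 1000 mL/L = 372.0 mL.
R = (PIP − Pplat)/V̇ = (30.4 − 24.4) / 0.6 = 6.0/0.6 = 10.0 cmH2O·s/L.
C = Vt/(Pplat − PEEP) = 372.0 / (24.4 − 10) = 372.0/14.4 = 25.833 mL/cmH2O.
τ = R × C = 10.0 × 0.02583 L/cmH2O = 0.2583 s.
Fraction remaining at end-expiration = e^(−Te/τ) = e^(−0.27/0.2583) = 0.3516 → 35.16%.

35.2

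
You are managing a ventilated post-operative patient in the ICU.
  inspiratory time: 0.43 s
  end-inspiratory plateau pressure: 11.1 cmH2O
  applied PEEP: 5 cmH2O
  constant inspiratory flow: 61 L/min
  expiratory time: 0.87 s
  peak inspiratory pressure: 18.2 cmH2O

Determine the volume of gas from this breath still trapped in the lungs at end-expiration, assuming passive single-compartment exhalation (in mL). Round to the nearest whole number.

Flow: 61 L/min ÷ 60 = 1.0167 L/s.
Vt = flow × Ti = 1.0167 L/s × 0.43 s × 1000 mL/L = 437.18 mL.
R = (PIP − Pplat)/V̇ = (18.2 − 11.1) / 1.0167 = 7.1/1.0167 = 6.983 cmH2O·s/L.
C = Vt/(Pplat − PEEP) = 437.18 / (11.1 − 5) = 437.18/6.1 = 71.669 mL/cmH2O.
τ = R × C = 6.983 × 0.07167 L/cmH2O = 0.5005 s.
Fraction remaining = e^(−Te/τ) = e^(−0.87/0.5005) = 0.1758.
Trapped volume = 437.18 × 0.1758 = 76.856 mL.

77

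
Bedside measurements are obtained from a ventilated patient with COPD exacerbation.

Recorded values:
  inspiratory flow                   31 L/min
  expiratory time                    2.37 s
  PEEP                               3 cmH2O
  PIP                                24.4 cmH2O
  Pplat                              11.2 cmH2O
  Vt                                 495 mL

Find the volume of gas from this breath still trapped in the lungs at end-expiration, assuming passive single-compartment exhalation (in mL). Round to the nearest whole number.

106

Flow: 31 L/min ÷ 60 = 0.5167 L/s.
R = (PIP − Pplat)/V̇ = (24.4 − 11.2) / 0.5167 = 13.2/0.5167 = 25.547 cmH2O·s/L.
C = Vt/(Pplat − PEEP) = 495.0 / (11.2 − 3) = 495.0/8.2 = 60.366 mL/cmH2O.
τ = R × C = 25.547 × 0.06037 L/cmH2O = 1.542 s.
Fraction remaining = e^(−Te/τ) = e^(−2.37/1.542) = 0.215.
Trapped volume = 495.0 × 0.215 = 106.43 mL.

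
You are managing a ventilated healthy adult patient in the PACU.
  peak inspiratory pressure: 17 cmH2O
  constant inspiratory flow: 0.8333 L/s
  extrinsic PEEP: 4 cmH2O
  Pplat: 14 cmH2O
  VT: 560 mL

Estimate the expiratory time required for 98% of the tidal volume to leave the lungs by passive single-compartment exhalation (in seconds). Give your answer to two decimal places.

R = (PIP − Pplat)/V̇ = (17 − 14) / 0.8333 = 3.0/0.8333 = 3.6 cmH2O·s/L.
C = Vt/(Pplat − PEEP) = 560.0 / (14 − 4) = 560.0/10.0 = 56.0 mL/cmH2O.
τ = R × C = 3.6 × 0.056 L/cmH2O = 0.2016 s.
t = −τ·ln(1 − 0.98) = −0.2016·ln(0.02) = 0.7887 s.

0.79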